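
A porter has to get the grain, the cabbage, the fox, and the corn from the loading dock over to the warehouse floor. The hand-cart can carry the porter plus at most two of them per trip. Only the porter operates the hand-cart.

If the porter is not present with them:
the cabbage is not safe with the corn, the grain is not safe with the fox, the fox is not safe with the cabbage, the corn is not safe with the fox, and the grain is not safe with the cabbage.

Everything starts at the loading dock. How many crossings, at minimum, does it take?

Counting alone: the porter can take at most 2 across per trip to the warehouse floor, so moving all 4 needs at least 2 loaded trips out, with a return between consecutive ones — at least 3 crossings.
The safety rule pushes this higher. Following every safe sequence of crossings, the most of the 4 that can be at the warehouse floor as the hand-cart arrives there on crossing 3 is 3 — never all 4.
So no plan with fewer than 5 crossings exists, and this one achieves 5:
1. Porter goes to the warehouse floor with the cabbage and the fox.  [the loading dock: the corn, the grain | the warehouse floor: the cabbage, the fox]
2. Porter goes back to the loading dock with the cabbage.  [the loading dock: the cabbage, the corn, the grain | the warehouse floor: the fox]
3. Porter goes to the warehouse floor with the corn and the grain.  [the loading dock: the cabbage | the warehouse floor: the corn, the fox, the grain]
4. Porter goes back to the loading dock with the fox.  [the loading dock: the cabbage, the fox | the warehouse floor: the corn, the grain]
5. Porter goes to the warehouse floor with the cabbage and the fox.  [the loading dock: — | the warehouse floor: the cabbage, the corn, the fox, the grain]

5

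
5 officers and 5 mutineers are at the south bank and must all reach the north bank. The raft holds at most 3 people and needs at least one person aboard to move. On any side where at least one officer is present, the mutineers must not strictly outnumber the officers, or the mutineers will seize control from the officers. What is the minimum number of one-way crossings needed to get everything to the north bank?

11

Counting alone: each trip to the north bank takes at most 3 across and each return brings at least 1 back, so after t trips out (and t−1 returns) at most 3t − (t−1) of the 10 are across; that first reaches 10 at t = 5, so at least 9 crossings are needed.
The safety rule pushes this higher. Following every safe sequence of crossings, the most of the 10 that can be at the north bank as the raft arrives there on crossing 9 is 9 — never all 10.
So no plan with fewer than 11 crossings exists, and this one achieves 11:
1. 2 mutineers → the north bank.  (the south bank: 5O 3M; the north bank: 0O 2M)
2. 1 mutineer ← the south bank.  (the south bank: 5O 4M; the north bank: 0O 1M)
3. 3 mutineers → the north bank.  (the south bank: 5O 1M; the north bank: 0O 4M)
4. 1 mutineer ← the south bank.  (the south bank: 5O 2M; the north bank: 0O 3M)
5. 3 officers → the north bank.  (the south bank: 2O 2M; the north bank: 3O 3M)
6. 1 officer and 1 mutineer ← the south bank.  (the south bank: 3O 3M; the north bank: 2O 2M)
7. 3 officers → the north bank.  (the south bank: 0O 3M; the north bank: 5O 2M)
8. 1 mutineer ← the south bank.  (the south bank: 0O 4M; the north bank: 5O 1M)
9. 2 mutineers → the north bank.  (the south bank: 0O 2M; the north bank: 5O 3M)
10. 1 mutineer ← the south bank.  (the south bank: 0O 3M; the north bank: 5O 2M)
11. 3 mutineers → the north bank.  (the south bank: 0O 0M; the north bank: 5O 5M)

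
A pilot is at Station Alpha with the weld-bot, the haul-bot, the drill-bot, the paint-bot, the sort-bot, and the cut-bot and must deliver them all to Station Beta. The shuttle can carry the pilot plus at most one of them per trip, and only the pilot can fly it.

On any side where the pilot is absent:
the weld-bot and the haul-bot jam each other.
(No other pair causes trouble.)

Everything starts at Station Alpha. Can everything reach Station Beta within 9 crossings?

No

Counting alone: the pilot can take at most 1 across per trip to Station Beta, so moving all 6 needs at least 6 loaded trips out, with a return between consecutive ones — at least 11 crossings.
Since 9 < 11, 9 crossings cannot be enough. (The shortest complete plan in fact takes 11:)
1. Pilot goes to Station Beta with the weld-bot.  [Station Alpha: the cut-bot, the drill-bot, the haul-bot, the paint-bot, the sort-bot | Station Beta: the weld-bot]
2. Pilot goes back to Station Alpha alone.  [Station Alpha: the cut-bot, the drill-bot, the haul-bot, the paint-bot, the sort-bot | Station Beta: the weld-bot]
3. Pilot goes to Station Beta with the drill-bot.  [Station Alpha: the cut-bot, the haul-bot, the paint-bot, the sort-bot | Station Beta: the drill-bot, the weld-bot]
4. Pilot goes back to Station Alpha alone.  [Station Alpha: the cut-bot, the haul-bot, the paint-bot, the sort-bot | Station Beta: the drill-bot, the weld-bot]
5. Pilot goes to Station Beta with the paint-bot.  [Station Alpha: the cut-bot, the haul-bot, the sort-bot | Station Beta: the drill-bot, the paint-bot, the weld-bot]
6. Pilot goes back to Station Alpha alone.  [Station Alpha: the cut-bot, the haul-bot, the sort-bot | Station Beta: the drill-bot, the paint-bot, the weld-bot]
7. Pilot goes to Station Beta with the sort-bot.  [Station Alpha: the cut-bot, the haul-bot | Station Beta: the drill-bot, the paint-bot, the sort-bot, the weld-bot]
8. Pilot goes back to Station Alpha alone.  [Station Alpha: the cut-bot, the haul-bot | Station Beta: the drill-bot, the paint-bot, the sort-bot, the weld-bot]
9. Pilot goes to Station Beta with the cut-bot.  [Station Alpha: the haul-bot | Station Beta: the cut-bot, the drill-bot, the paint-bot, the sort-bot, the weld-bot]
10. Pilot goes back to Station Alpha alone.  [Station Alpha: the haul-bot | Station Beta: the cut-bot, the drill-bot, the paint-bot, the sort-bot, the weld-bot]
11. Pilot goes to Station Beta with the haul-bot.  [Station Alpha: — | Station Beta: the cut-bot, the drill-bot, the haul-bot, the paint-bot, the sort-bot, the weld-bot]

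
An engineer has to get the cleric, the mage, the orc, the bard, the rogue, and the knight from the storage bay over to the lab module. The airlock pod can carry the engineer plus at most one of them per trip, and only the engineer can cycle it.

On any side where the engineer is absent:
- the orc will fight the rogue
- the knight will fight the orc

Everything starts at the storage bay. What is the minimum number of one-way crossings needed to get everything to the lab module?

13

Counting alone: the engineer can take at most 1 across per trip to the lab module, so moving all 6 needs at least 6 loaded trips out, with a return between consecutive ones — at least 11 crossings.
The safety rule pushes this higher. Following every safe sequence of crossings, the most of the 6 that can be at the lab module as the airlock pod arrives there on crossing 11 is 5 — never all 6.
So no plan with fewer than 13 crossings exists, and this one achieves 13:
1. Engineer goes to the lab module with the orc.
2. Engineer goes back to the storage bay alone.
3. Engineer goes to the lab module with the cleric.
4. Engineer goes back to the storage bay alone.
5. Engineer goes to the lab module with the mage.
6. Engineer goes back to the storage bay alone.
7. Engineer goes to the lab module with the bard.
8. Engineer goes back to the storage bay alone.
9. Engineer goes to the lab module with the rogue.
10. Engineer goes back to the storage bay with the orc.
11. Engineer goes to the lab module with the knight.
12. Engineer goes back to the storage bay alone.
13. Engineer goes to the lab module with the orc.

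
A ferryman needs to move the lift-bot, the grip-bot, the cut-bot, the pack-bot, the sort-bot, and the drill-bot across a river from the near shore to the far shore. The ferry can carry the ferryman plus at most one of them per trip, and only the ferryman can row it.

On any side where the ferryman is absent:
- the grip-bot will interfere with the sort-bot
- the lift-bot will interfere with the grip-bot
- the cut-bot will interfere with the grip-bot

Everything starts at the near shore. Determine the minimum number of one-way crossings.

Following every safe sequence of crossings from the start, the most of the 6 that can be at the far shore as the ferry arrives there on crossings 1, 3, 5, 7 is 1, 2, 3, 4 respectively; the best ever achieved is 4 of 6.
From crossing 9 on, no configuration arises that was not already reachable earlier: only 36 distinct safe configurations (who is on which side, and where the ferry is) can ever be reached, none of them has everyone across, and every continuation just revisits them. So no valid plan exists.

impossible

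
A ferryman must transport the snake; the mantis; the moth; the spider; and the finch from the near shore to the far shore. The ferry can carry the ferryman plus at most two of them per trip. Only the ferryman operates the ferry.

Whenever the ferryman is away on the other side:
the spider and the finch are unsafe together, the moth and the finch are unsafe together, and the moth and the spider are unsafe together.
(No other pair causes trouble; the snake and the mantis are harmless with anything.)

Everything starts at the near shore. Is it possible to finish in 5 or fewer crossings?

No

Counting alone: the ferryman can take at most 2 across per trip to the far shore, so moving all 5 needs at least 3 loaded trips out, with a return between consecutive ones — at least 5 crossings.
The safety rule pushes this higher. Following every safe sequence of crossings, the most of the 5 that can be at the far shore as the ferry arrives there on crossing 5 is 4 — never all 5.
So the move cannot be finished within 5 crossings. (The shortest complete plan takes 7:)
1. Ferryman goes to the far shore with the moth and the spider.
2. Ferryman goes back to the near shore with the moth.
3. Ferryman goes to the far shore with the moth and the snake.
4. Ferryman goes back to the near shore with the moth.
5. Ferryman goes to the far shore with the mantis and the moth.
6. Ferryman goes back to the near shore with the moth.
7. Ferryman goes to the far shore with the finch and the moth.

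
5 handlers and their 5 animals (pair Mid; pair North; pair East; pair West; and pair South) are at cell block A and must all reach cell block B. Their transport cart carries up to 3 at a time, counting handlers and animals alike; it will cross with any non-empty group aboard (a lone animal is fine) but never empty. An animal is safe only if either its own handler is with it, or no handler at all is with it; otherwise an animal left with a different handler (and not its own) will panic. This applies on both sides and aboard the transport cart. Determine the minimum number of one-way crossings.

11

Counting alone: each trip to cell block B takes at most 3 across and each return brings at least 1 back, so after t trips out (and t−1 returns) at most 3t − (t−1) of the 10 are across; that first reaches 10 at t = 5, so at least 9 crossings are needed.
The safety rule pushes this higher. Following every safe sequence of crossings, the most of the 10 that can be at cell block B as the transport cart arrives there on crossing 9 is 9 — never all 10.
So no plan with fewer than 11 crossings exists, and this one achieves 11:
1. animal Mid and handler Mid cross → cell block B.
2. handler Mid crosses ← cell block A.
3. animal East, animal North, and animal West cross → cell block B.
4. animal Mid crosses ← cell block A.
5. handler East, handler North, and handler West cross → cell block B.
6. animal North and handler North cross ← cell block A.
7. handler Mid, handler North, and handler South cross → cell block B.
8. animal East crosses ← cell block A.
9. animal Mid and animal North cross → cell block B.
10. animal Mid crosses ← cell block A.
11. animal East, animal Mid, and animal South cross → cell block B.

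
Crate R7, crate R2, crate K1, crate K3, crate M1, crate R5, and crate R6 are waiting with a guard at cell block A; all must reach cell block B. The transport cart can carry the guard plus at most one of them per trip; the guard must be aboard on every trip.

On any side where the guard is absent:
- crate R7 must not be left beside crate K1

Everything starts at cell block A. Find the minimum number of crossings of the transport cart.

13

Counting alone: the guard can take at most 1 across per trip to cell block B, so moving all 7 needs at least 7 loaded trips out, with a return between consecutive ones — at least 13 crossings.
The plan below uses exactly 13 crossings, so it is optimal:
1. Guard goes to cell block B with crate R7.  [cell block A: crate K1, crate K3, crate M1, crate R2, crate R5, crate R6 | cell block B: crate R7]
2. Guard goes back to cell block A alone.  [cell block A: crate K1, crate K3, crate M1, crate R2, crate R5, crate R6 | cell block B: crate R7]
3. Guard goes to cell block B with crate R2.  [cell block A: crate K1, crate K3, crate M1, crate R5, crate R6 | cell block B: crate R2, crate R7]
4. Guard goes back to cell block A alone.  [cell block A: crate K1, crate K3, crate M1, crate R5, crate R6 | cell block B: crate R2, crate R7]
5. Guard goes to cell block B with crate K3.  [cell block A: crate K1, crate M1, crate R5, crate R6 | cell block B: crate K3, crate R2, crate R7]
6. Guard goes back to cell block A alone.  [cell block A: crate K1, crate M1, crate R5, crate R6 | cell block B: crate K3, crate R2, crate R7]
7. Guard goes to cell block B with crate M1.  [cell block A: crate K1, crate R5, crate R6 | cell block B: crate K3, crate M1, crate R2, crate R7]
8. Guard goes back to cell block A alone.  [cell block A: crate K1, crate R5, crate R6 | cell block B: crate K3, crate M1, crate R2, crate R7]
9. Guard goes to cell block B with crate R5.  [cell block A: crate K1, crate R6 | cell block B: crate K3, crate M1, crate R2, crate R5, crate R7]
10. Guard goes back to cell block A alone.  [cell block A: crate K1, crate R6 | cell block B: crate K3, crate M1, crate R2, crate R5, crate R7]
11. Guard goes to cell block B with crate R6.  [cell block A: crate K1 | cell block B: crate K3, crate M1, crate R2, crate R5, crate R6, crate R7]
12. Guard goes back to cell block A alone.  [cell block A: crate K1 | cell block B: crate K3, crate M1, crate R2, crate R5, crate R6, crate R7]
13. Guard goes to cell block B with crate K1.  [cell block A: — | cell block B: crate K1, crate K3, crate M1, crate R2, crate R5, crate R6, crate R7]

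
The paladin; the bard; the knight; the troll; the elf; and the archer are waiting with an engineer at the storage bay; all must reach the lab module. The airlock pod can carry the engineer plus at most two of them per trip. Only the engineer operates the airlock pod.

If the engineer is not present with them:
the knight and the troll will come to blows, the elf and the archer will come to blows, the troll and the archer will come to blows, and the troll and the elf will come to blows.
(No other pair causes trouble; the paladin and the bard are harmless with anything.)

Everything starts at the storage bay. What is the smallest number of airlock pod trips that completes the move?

Counting alone: the engineer can take at most 2 across per trip to the lab module, so moving all 6 needs at least 3 loaded trips out, with a return between consecutive ones — at least 5 crossings.
The safety rule pushes this higher. Following every safe sequence of crossings, the most of the 6 that can be at the lab module as the airlock pod arrives there on crossings 5, 7 is 4, 5 respectively — never all 6.
So no plan with fewer than 9 crossings exists, and this one achieves 9:
1. Engineer goes to the lab module with the elf and the troll.  [the storage bay: the archer, the bard, the knight, the paladin | the lab module: the elf, the troll]
2. Engineer goes back to the storage bay with the troll.  [the storage bay: the archer, the bard, the knight, the paladin, the troll | the lab module: the elf]
3. Engineer goes to the lab module with the paladin and the troll.  [the storage bay: the archer, the bard, the knight | the lab module: the elf, the paladin, the troll]
4. Engineer goes back to the storage bay with the troll.  [the storage bay: the archer, the bard, the knight, the troll | the lab module: the elf, the paladin]
5. Engineer goes to the lab module with the bard and the troll.  [the storage bay: the archer, the knight | the lab module: the bard, the elf, the paladin, the troll]
6. Engineer goes back to the storage bay with the troll.  [the storage bay: the archer, the knight, the troll | the lab module: the bard, the elf, the paladin]
7. Engineer goes to the lab module with the knight and the troll.  [the storage bay: the archer | the lab module: the bard, the elf, the knight, the paladin, the troll]
8. Engineer goes back to the storage bay with the troll.  [the storage bay: the archer, the troll | the lab module: the bard, the elf, the knight, the paladin]
9. Engineer goes to the lab module with the archer and the troll.  [the storage bay: — | the lab module: the archer, the bard, the elf, the knight, the paladin, the troll]

9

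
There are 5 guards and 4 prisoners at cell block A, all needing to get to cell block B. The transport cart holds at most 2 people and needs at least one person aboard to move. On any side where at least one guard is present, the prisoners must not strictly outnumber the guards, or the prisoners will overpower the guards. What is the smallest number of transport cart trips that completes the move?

15

Counting alone: each trip to cell block B takes at most 2 across and each return brings at least 1 back, so after t trips out (and t−1 returns) at most 2t − (t−1) of the 9 are across; that first reaches 9 at t = 8, so at least 15 crossings are needed.
The plan below uses exactly 15 crossings, so it is optimal:
1. 2 prisoners → cell block B.  (cell block A: 5G 2P; cell block B: 0G 2P)
2. 1 prisoner ← cell block A.  (cell block A: 5G 3P; cell block B: 0G 1P)
3. 2 prisoners → cell block B.  (cell block A: 5G 1P; cell block B: 0G 3P)
4. 1 prisoner ← cell block A.  (cell block A: 5G 2P; cell block B: 0G 2P)
5. 2 guards → cell block B.  (cell block A: 3G 2P; cell block B: 2G 2P)
6. 1 prisoner ← cell block A.  (cell block A: 3G 3P; cell block B: 2G 1P)
7. 1 guard and 1 prisoner → cell block B.  (cell block A: 2G 2P; cell block B: 3G 2P)
8. 1 guard ← cell block A.  (cell block A: 3G 2P; cell block B: 2G 2P)
9. 1 guard and 1 prisoner → cell block B.  (cell block A: 2G 1P; cell block B: 3G 3P)
10. 1 prisoner ← cell block A.  (cell block A: 2G 2P; cell block B: 3G 2P)
11. 1 guard and 1 prisoner → cell block B.  (cell block A: 1G 1P; cell block B: 4G 3P)
12. 1 guard ← cell block A.  (cell block A: 2G 1P; cell block B: 3G 3P)
13. 1 guard and 1 prisoner → cell block B.  (cell block A: 1G 0P; cell block B: 4G 4P)
14. 1 prisoner ← cell block A.  (cell block A: 1G 1P; cell block B: 4G 3P)
15. 1 guard and 1 prisoner → cell block B.  (cell block A: 0G 0P; cell block B: 5G 4P)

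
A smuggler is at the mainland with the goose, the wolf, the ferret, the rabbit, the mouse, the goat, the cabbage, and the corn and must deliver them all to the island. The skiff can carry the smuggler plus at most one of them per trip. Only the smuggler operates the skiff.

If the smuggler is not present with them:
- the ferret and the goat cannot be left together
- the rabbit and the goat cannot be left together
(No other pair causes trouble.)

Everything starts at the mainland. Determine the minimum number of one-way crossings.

Counting alone: the smuggler can take at most 1 across per trip to the island, so moving all 8 needs at least 8 loaded trips out, with a return between consecutive ones — at least 15 crossings.
The safety rule pushes this higher. Following every safe sequence of crossings, the most of the 8 that can be at the island as the skiff arrives there on crossing 15 is 7 — never all 8.
So no plan with fewer than 17 crossings exists, and this one achieves 17:
1. Smuggler goes to the island with the goat.
2. Smuggler goes back to the mainland alone.
3. Smuggler goes to the island with the goose.
4. Smuggler goes back to the mainland alone.
5. Smuggler goes to the island with the wolf.
6. Smuggler goes back to the mainland alone.
7. Smuggler goes to the island with the ferret.
8. Smuggler goes back to the mainland with the goat.
9. Smuggler goes to the island with the rabbit.
10. Smuggler goes back to the mainland alone.
11. Smuggler goes to the island with the mouse.
12. Smuggler goes back to the mainland alone.
13. Smuggler goes to the island with the cabbage.
14. Smuggler goes back to the mainland alone.
15. Smuggler goes to the island with the corn.
16. Smuggler goes back to the mainland alone.
17. Smuggler goes to the island with the goat.

17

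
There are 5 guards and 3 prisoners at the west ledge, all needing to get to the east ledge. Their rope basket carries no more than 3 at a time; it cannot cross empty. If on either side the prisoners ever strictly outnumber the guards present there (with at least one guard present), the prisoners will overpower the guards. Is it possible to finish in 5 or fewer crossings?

No

Counting alone: each trip to the east ledge takes at most 3 across and each return brings at least 1 back, so after t trips out (and t−1 returns) at most 3t − (t−1) of the 8 are across; that first reaches 8 at t = 4, so at least 7 crossings are needed.
Since 5 < 7, 5 crossings cannot be enough. (The shortest complete plan in fact takes 7:)
1. 2 prisoners → the east ledge.  (the west ledge: 5G 1P; the east ledge: 0G 2P)
2. 1 prisoner ← the west ledge.  (the west ledge: 5G 2P; the east ledge: 0G 1P)
3. 2 guards and 1 prisoner → the east ledge.  (the west ledge: 3G 1P; the east ledge: 2G 2P)
4. 1 prisoner ← the west ledge.  (the west ledge: 3G 2P; the east ledge: 2G 1P)
5. 1 guard and 2 prisoners → the east ledge.  (the west ledge: 2G 0P; the east ledge: 3G 3P)
6. 1 prisoner ← the west ledge.  (the west ledge: 2G 1P; the east ledge: 3G 2P)
7. 2 guards and 1 prisoner → the east ledge.  (the west ledge: 0G 0P; the east ledge: 5G 3P)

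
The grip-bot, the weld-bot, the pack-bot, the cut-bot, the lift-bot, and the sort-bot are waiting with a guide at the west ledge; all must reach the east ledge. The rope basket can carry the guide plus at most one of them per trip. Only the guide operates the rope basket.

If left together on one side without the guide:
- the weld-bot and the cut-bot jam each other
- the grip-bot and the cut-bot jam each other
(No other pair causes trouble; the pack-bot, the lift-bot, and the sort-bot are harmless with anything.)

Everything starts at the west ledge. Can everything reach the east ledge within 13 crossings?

Yes — this plan uses 13 crossings (≤ 13):
1. Guide goes to the east ledge with the cut-bot.
2. Guide goes back to the west ledge alone.
3. Guide goes to the east ledge with the grip-bot.
4. Guide goes back to the west ledge with the cut-bot.
5. Guide goes to the east ledge with the weld-bot.
6. Guide goes back to the west ledge alone.
7. Guide goes to the east ledge with the pack-bot.
8. Guide goes back to the west ledge alone.
9. Guide goes to the east ledge with the lift-bot.
10. Guide goes back to the west ledge alone.
11. Guide goes to the east ledge with the sort-bot.
12. Guide goes back to the west ledge alone.
13. Guide goes to the east ledge with the cut-bot.

Yes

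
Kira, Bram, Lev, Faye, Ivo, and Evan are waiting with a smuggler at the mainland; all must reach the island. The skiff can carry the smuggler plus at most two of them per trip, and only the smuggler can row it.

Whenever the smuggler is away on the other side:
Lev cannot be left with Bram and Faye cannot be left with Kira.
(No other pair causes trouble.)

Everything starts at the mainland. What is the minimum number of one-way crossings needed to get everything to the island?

5

Counting alone: the smuggler can take at most 2 across per trip to the island, so moving all 6 needs at least 3 loaded trips out, with a return between consecutive ones — at least 5 crossings.
The plan below uses exactly 5 crossings, so it is optimal:
1. Smuggler goes to the island with Bram and Kira.
2. Smuggler goes back to the mainland alone.
3. Smuggler goes to the island with Evan and Ivo.
4. Smuggler goes back to the mainland alone.
5. Smuggler goes to the island with Faye and Lev.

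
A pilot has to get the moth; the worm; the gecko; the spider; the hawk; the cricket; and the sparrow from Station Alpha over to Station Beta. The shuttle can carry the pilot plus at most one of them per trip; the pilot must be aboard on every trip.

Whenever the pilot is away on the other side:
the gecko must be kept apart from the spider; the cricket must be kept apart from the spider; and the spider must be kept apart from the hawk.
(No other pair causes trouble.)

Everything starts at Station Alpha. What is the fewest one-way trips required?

impossible

Following every safe sequence of crossings from the start, the most of the 7 that can be at Station Beta as the shuttle arrives there on crossings 1, 3, 5, 7, 9 is 1, 2, 3, 4, 5 respectively; the best ever achieved is 5 of 7.
From crossing 11 on, no configuration arises that was not already reachable earlier: only 72 distinct safe configurations (who is on which side, and where the shuttle is) can ever be reached, none of them has everyone across, and every continuation just revisits them. So no valid plan exists.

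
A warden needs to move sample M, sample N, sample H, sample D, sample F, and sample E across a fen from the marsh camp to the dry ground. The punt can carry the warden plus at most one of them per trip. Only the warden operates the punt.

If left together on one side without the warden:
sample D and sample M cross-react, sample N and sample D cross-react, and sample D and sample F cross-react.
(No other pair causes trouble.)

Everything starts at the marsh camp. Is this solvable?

No

Following every safe sequence of crossings from the start, the most of the 6 that can be at the dry ground as the punt arrives there on crossings 1, 3, 5, 7 is 1, 2, 3, 4 respectively; the best ever achieved is 4 of 6.
From crossing 9 on, no configuration arises that was not already reachable earlier: only 36 distinct safe configurations (who is on which side, and where the punt is) can ever be reached, none of them has everyone across, and every continuation just revisits them. So no valid plan exists.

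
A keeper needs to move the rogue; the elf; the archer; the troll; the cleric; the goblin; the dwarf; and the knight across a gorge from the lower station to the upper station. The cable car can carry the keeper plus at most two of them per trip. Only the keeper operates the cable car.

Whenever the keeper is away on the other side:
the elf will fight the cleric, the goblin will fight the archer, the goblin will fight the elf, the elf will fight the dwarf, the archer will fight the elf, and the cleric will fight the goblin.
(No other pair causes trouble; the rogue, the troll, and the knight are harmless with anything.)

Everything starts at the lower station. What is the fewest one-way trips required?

13

Counting alone: the keeper can take at most 2 across per trip to the upper station, so moving all 8 needs at least 4 loaded trips out, with a return between consecutive ones — at least 7 crossings.
The safety rule pushes this higher. Following every safe sequence of crossings, the most of the 8 that can be at the upper station as the cable car arrives there on crossings 7, 9, 11 is 5, 6, 7 respectively — never all 8.
So no plan with fewer than 13 crossings exists, and this one achieves 13:
1. Keeper goes to the upper station with the elf and the goblin.
2. Keeper goes back to the lower station with the elf.
3. Keeper goes to the upper station with the elf and the rogue.
4. Keeper goes back to the lower station with the elf.
5. Keeper goes to the upper station with the elf and the troll.
6. Keeper goes back to the lower station with the elf.
7. Keeper goes to the upper station with the dwarf and the elf.
8. Keeper goes back to the lower station with the elf.
9. Keeper goes to the upper station with the elf and the knight.
10. Keeper goes back to the lower station with the elf.
11. Keeper goes to the upper station with the archer and the cleric.
12. Keeper goes back to the lower station with the goblin.
13. Keeper goes to the upper station with the elf and the goblin.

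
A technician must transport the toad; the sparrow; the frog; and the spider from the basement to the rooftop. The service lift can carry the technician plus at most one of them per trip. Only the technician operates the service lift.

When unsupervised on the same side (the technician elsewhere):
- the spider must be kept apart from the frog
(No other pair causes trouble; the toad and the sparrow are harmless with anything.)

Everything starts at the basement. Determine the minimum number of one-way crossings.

7

Counting alone: the technician can take at most 1 across per trip to the rooftop, so moving all 4 needs at least 4 loaded trips out, with a return between consecutive ones — at least 7 crossings.
The plan below uses exactly 7 crossings, so it is optimal:
1. Technician goes to the rooftop with the frog.
2. Technician goes back to the basement alone.
3. Technician goes to the rooftop with the toad.
4. Technician goes back to the basement alone.
5. Technician goes to the rooftop with the sparrow.
6. Technician goes back to the basement alone.
7. Technician goes to the rooftop with the spider.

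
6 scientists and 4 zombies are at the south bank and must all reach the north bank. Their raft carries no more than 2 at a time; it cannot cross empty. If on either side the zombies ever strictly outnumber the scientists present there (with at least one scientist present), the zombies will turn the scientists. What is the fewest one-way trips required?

17

Counting alone: each trip to the north bank takes at most 2 across and each return brings at least 1 back, so after t trips out (and t−1 returns) at most 2t − (t−1) of the 10 are across; that first reaches 10 at t = 9, so at least 17 crossings are needed.
The plan below uses exactly 17 crossings, so it is optimal:
1. 2 zombies → the north bank.  (the south bank: 6S 2Z; the north bank: 0S 2Z)
2. 1 zombie ← the south bank.  (the south bank: 6S 3Z; the north bank: 0S 1Z)
3. 2 zombies → the north bank.  (the south bank: 6S 1Z; the north bank: 0S 3Z)
4. 1 zombie ← the south bank.  (the south bank: 6S 2Z; the north bank: 0S 2Z)
5. 2 scientists → the north bank.  (the south bank: 4S 2Z; the north bank: 2S 2Z)
6. 1 zombie ← the south bank.  (the south bank: 4S 3Z; the north bank: 2S 1Z)
7. 1 scientist and 1 zombie → the north bank.  (the south bank: 3S 2Z; the north bank: 3S 2Z)
8. 1 zombie ← the south bank.  (the south bank: 3S 3Z; the north bank: 3S 1Z)
9. 2 zombies → the north bank.  (the south bank: 3S 1Z; the north bank: 3S 3Z)
10. 1 zombie ← the south bank.  (the south bank: 3S 2Z; the north bank: 3S 2Z)
11. 1 scientist and 1 zombie → the north bank.  (the south bank: 2S 1Z; the north bank: 4S 3Z)
12. 1 zombie ← the south bank.  (the south bank: 2S 2Z; the north bank: 4S 2Z)
13. 2 zombies → the north bank.  (the south bank: 2S 0Z; the north bank: 4S 4Z)
14. 1 zombie ← the south bank.  (the south bank: 2S 1Z; the north bank: 4S 3Z)
15. 1 scientist and 1 zombie → the north bank.  (the south bank: 1S 0Z; the north bank: 5S 4Z)
16. 1 zombie ← the south bank.  (the south bank: 1S 1Z; the north bank: 5S 3Z)
17. 1 scientist and 1 zombie → the north bank.  (the south bank: 0S 0Z; the north bank: 6S 4Z)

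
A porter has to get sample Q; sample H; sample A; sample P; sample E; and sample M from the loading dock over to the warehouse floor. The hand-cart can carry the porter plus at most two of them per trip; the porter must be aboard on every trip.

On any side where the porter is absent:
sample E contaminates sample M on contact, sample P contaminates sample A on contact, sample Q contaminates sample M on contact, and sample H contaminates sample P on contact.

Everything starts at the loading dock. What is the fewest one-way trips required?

Counting alone: the porter can take at most 2 across per trip to the warehouse floor, so moving all 6 needs at least 3 loaded trips out, with a return between consecutive ones — at least 5 crossings.
The safety rule pushes this higher. Following every safe sequence of crossings, the most of the 6 that can be at the warehouse floor as the hand-cart arrives there on crossing 5 is 5 — never all 6.
So no plan with fewer than 7 crossings exists, and this one achieves 7:
1. Porter goes to the warehouse floor with sample M and sample P.  [the loading dock: sample A, sample E, sample H, sample Q | the warehouse floor: sample M, sample P]
2. Porter goes back to the loading dock alone.  [the loading dock: sample A, sample E, sample H, sample Q | the warehouse floor: sample M, sample P]
3. Porter goes to the warehouse floor with sample H and sample Q.  [the loading dock: sample A, sample E | the warehouse floor: sample H, sample M, sample P, sample Q]
4. Porter goes back to the loading dock with sample M and sample P.  [the loading dock: sample A, sample E, sample M, sample P | the warehouse floor: sample H, sample Q]
5. Porter goes to the warehouse floor with sample A and sample E.  [the loading dock: sample M, sample P | the warehouse floor: sample A, sample E, sample H, sample Q]
6. Porter goes back to the loading dock alone.  [the loading dock: sample M, sample P | the warehouse floor: sample A, sample E, sample H, sample Q]
7. Porter goes to the warehouse floor with sample M and sample P.  [the loading dock: — | the warehouse floor: sample A, sample E, sample H, sample M, sample P, sample Q]

7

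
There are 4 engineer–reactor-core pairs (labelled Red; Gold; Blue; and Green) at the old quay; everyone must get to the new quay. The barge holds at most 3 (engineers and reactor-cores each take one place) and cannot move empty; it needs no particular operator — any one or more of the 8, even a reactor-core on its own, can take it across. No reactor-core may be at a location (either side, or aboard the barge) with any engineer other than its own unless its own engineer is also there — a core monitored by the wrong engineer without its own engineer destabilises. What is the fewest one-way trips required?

9

Counting alone: each trip to the new quay takes at most 3 across and each return brings at least 1 back, so after t trips out (and t−1 returns) at most 3t − (t−1) of the 8 are across; that first reaches 8 at t = 4, so at least 7 crossings are needed.
The safety rule pushes this higher. Following every safe sequence of crossings, the most of the 8 that can be at the new quay as the barge arrives there on crossing 7 is 7 — never all 8.
So no plan with fewer than 9 crossings exists, and this one achieves 9:
1. engineer Red and reactor-core Red cross → the new quay.
2. engineer Red crosses ← the old quay.
3. engineer Gold, engineer Red, and reactor-core Gold cross → the new quay.
4. engineer Red and reactor-core Red cross ← the old quay.
5. engineer Blue, engineer Green, and engineer Red cross → the new quay.
6. reactor-core Gold crosses ← the old quay.
7. reactor-core Gold and reactor-core Red cross → the new quay.
8. reactor-core Red crosses ← the old quay.
9. reactor-core Blue, reactor-core Green, and reactor-core Red cross → the new quay.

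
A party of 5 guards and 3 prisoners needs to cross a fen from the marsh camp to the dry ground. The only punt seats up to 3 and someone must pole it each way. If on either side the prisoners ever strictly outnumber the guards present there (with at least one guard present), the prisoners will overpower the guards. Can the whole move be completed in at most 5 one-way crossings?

No

Counting alone: each trip to the dry ground takes at most 3 across and each return brings at least 1 back, so after t trips out (and t−1 returns) at most 3t − (t−1) of the 8 are across; that first reaches 8 at t = 4, so at least 7 crossings are needed.
Since 5 < 7, 5 crossings cannot be enough. (The shortest complete plan in fact takes 7:)
1. 2 prisoners → the dry ground.  (the marsh camp: 5G 1P; the dry ground: 0G 2P)
2. 1 prisoner ← the marsh camp.  (the marsh camp: 5G 2P; the dry ground: 0G 1P)
3. 2 guards and 1 prisoner → the dry ground.  (the marsh camp: 3G 1P; the dry ground: 2G 2P)
4. 1 prisoner ← the marsh camp.  (the marsh camp: 3G 2P; the dry ground: 2G 1P)
5. 1 guard and 2 prisoners → the dry ground.  (the marsh camp: 2G 0P; the dry ground: 3G 3P)
6. 1 prisoner ← the marsh camp.  (the marsh camp: 2G 1P; the dry ground: 3G 2P)
7. 2 guards and 1 prisoner → the dry ground.  (the marsh camp: 0G 0P; the dry ground: 5G 3P)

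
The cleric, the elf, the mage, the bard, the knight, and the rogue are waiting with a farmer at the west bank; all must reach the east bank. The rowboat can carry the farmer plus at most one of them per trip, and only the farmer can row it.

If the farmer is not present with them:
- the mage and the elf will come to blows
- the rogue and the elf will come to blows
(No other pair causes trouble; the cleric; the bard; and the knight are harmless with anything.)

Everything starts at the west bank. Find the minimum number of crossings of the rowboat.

13

Counting alone: the farmer can take at most 1 across per trip to the east bank, so moving all 6 needs at least 6 loaded trips out, with a return between consecutive ones — at least 11 crossings.
The safety rule pushes this higher. Following every safe sequence of crossings, the most of the 6 that can be at the east bank as the rowboat arrives there on crossing 11 is 5 — never all 6.
So no plan with fewer than 13 crossings exists, and this one achieves 13:
1. Farmer goes to the east bank with the elf.
2. Farmer goes back to the west bank alone.
3. Farmer goes to the east bank with the cleric.
4. Farmer goes back to the west bank alone.
5. Farmer goes to the east bank with the mage.
6. Farmer goes back to the west bank with the elf.
7. Farmer goes to the east bank with the rogue.
8. Farmer goes back to the west bank alone.
9. Farmer goes to the east bank with the bard.
10. Farmer goes back to the west bank alone.
11. Farmer goes to the east bank with the knight.
12. Farmer goes back to the west bank alone.
13. Farmer goes to the east bank with the elf.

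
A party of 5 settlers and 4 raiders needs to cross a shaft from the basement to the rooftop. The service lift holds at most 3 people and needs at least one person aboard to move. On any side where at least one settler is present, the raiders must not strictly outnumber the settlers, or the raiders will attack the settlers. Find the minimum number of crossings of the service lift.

7

Counting alone: each trip to the rooftop takes at most 3 across and each return brings at least 1 back, so after t trips out (and t−1 returns) at most 3t − (t−1) of the 9 are across; that first reaches 9 at t = 4, so at least 7 crossings are needed.
The plan below uses exactly 7 crossings, so it is optimal:
1. 3 raiders → the rooftop.  (the basement: 5S 1R; the rooftop: 0S 3R)
2. 1 raider ← the basement.  (the basement: 5S 2R; the rooftop: 0S 2R)
3. 3 settlers → the rooftop.  (the basement: 2S 2R; the rooftop: 3S 2R)
4. 1 settler ← the basement.  (the basement: 3S 2R; the rooftop: 2S 2R)
5. 2 settlers and 1 raider → the rooftop.  (the basement: 1S 1R; the rooftop: 4S 3R)
6. 1 settler ← the basement.  (the basement: 2S 1R; the rooftop: 3S 3R)
7. 2 settlers and 1 raider → the rooftop.  (the basement: 0S 0R; the rooftop: 5S 4R)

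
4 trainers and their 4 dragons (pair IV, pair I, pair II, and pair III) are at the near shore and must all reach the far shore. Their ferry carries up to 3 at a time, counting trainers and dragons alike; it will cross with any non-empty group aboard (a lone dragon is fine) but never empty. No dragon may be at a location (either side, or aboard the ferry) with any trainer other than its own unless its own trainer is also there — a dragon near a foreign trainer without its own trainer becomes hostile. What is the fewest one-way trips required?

9

Counting alone: each trip to the far shore takes at most 3 across and each return brings at least 1 back, so after t trips out (and t−1 returns) at most 3t − (t−1) of the 8 are across; that first reaches 8 at t = 4, so at least 7 crossings are needed.
The safety rule pushes this higher. Following every safe sequence of crossings, the most of the 8 that can be at the far shore as the ferry arrives there on crossing 7 is 7 — never all 8.
So no plan with fewer than 9 crossings exists, and this one achieves 9:
1. dragon IV and trainer IV cross → the far shore.
2. trainer IV crosses ← the near shore.
3. dragon I, trainer I, and trainer IV cross → the far shore.
4. dragon IV and trainer IV cross ← the near shore.
5. trainer II, trainer III, and trainer IV cross → the far shore.
6. dragon I crosses ← the near shore.
7. dragon I and dragon IV cross → the far shore.
8. dragon IV crosses ← the near shore.
9. dragon II, dragon III, and dragon IV cross → the far shore.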